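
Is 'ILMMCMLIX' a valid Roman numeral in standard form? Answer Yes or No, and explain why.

'ILMMCMLIX': L should not appear more than once

No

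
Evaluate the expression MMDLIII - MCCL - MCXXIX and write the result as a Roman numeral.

MMDLIII = 2553, MCCL = 1250, MCXXIX = 1129
2553 - 1250 = 1303
1303 - 1129 = 174

CLXXIV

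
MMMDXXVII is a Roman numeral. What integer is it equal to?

MMMDXXVII: M=1000, M=1000, M=1000, D=500, X=10, X=10, V=5, I=1, I=1
1000 + 1000 + 1000 + 500 + 10 + 10 + 5 + 1 + 1 = 3527

3527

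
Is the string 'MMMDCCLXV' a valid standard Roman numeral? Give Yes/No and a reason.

'MMMDCCLXV': Check the rules: uses only the symbols I, V, X, L, C, D, M; no symbol is repeated more than three times in a row; V, L and D each appear at most once; no smaller symbol precedes a larger one (values never increase from left to right). Value: M (1000) + M (1000) + M (1000) + D (500) + C (100) + C (100) + L (50) + X (10) + V (5) = 3765. So it is a valid standard Roman numeral.

Yes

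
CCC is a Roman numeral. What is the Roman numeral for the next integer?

CCC = 300, so the next integer is 300 + 1 = 301

CCCI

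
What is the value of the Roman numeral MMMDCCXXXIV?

MMMDCCXXXIV: M=1000, M=1000, M=1000, D=500, C=100, C=100, X=10, X=10, X=10, IV=4
1000 + 1000 + 1000 + 500 + 100 + 100 + 10 + 10 + 10 + 4 = 3734

3734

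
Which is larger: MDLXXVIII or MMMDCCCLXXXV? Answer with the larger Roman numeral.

MDLXXVIII = 1578
MMMDCCCLXXXV = 3885
3885 is larger

MMMDCCCLXXXV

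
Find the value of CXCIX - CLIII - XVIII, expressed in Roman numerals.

CXCIX = 199, CLIII = 153, XVIII = 18
199 - 153 = 46
46 - 18 = 28

XXVIII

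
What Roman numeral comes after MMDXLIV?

MMDXLIV = 2544, so the next integer is 2544 + 1 = 2545

MMDXLV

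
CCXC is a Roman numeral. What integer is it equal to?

CCXC: C=100, C=100, XC=90
100 + 100 + 90 = 290

290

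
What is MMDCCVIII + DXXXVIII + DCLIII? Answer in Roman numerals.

MMDCCVIII = 2708, DXXXVIII = 538, DCLIII = 653
2708 + 538 = 3246
3246 + 653 = 3899

MMMDCCCXCIX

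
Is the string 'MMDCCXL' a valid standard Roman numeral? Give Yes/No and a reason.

'MMDCCXL': Check the rules: uses only the symbols I, V, X, L, C, D, M; no symbol is repeated more than three times in a row; V, L and D each appear at most once; the only place a smaller symbol precedes a larger one is the allowed subtractive pair XL, the symbol right after such a pair (if any) is smaller than the pair's first symbol, and otherwise the values never increase from left to right. Value: M (1000) + M (1000) + D (500) + C (100) + C (100) + XL (40) = 2740. So it is a valid standard Roman numeral.

Yes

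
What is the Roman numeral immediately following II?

II = 2, so the next integer is 2 + 1 = 3

III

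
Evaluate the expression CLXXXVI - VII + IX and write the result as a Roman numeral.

CLXXXVI = 186, VII = 7, IX = 9
186 - 7 = 179
179 + 9 = 188

CLXXXVIII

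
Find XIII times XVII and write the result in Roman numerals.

XIII = 13
XVII = 17
13 × 17 = 221

CCXXI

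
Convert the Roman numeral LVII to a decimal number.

LVII: L=50, V=5, I=1, I=1
50 + 5 + 1 + 1 = 57

57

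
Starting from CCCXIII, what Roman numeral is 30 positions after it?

CCCXIII = 313
313 + 30 = 343

CCCXLIII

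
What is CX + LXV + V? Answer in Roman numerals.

CX = 110, LXV = 65, V = 5
110 + 65 = 175
175 + 5 = 180

CLXXX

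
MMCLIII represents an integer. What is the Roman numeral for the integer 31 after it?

MMCLIII = 2153
2153 + 31 = 2184

MMCLXXXIV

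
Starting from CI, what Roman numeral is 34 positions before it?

CI = 101
101 - 34 = 67

LXVII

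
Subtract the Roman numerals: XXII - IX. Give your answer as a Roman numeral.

XXII = 22
IX = 9
22 - 9 = 13

XIII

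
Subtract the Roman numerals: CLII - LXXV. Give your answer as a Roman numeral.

CLII = 152
LXXV = 75
152 - 75 = 77

LXXVII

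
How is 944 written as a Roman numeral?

Convert 944 to Roman numerals:
  944 contains 1×900 (CM)
  44 contains 1×40 (XL)
  4 contains 1×4 (IV)

CMXLIV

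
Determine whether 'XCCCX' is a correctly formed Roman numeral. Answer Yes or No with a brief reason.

'XCCCX': X (position 1) comes before the larger symbol C (position 3) without being directly in front of it as a subtractive pair; apart from IV, IX, XL, XC, CD and CM, symbols must go from largest to smallest

No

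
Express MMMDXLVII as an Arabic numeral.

MMMDXLVII: M=1000, M=1000, M=1000, D=500, XL=40, V=5, I=1, I=1
1000 + 1000 + 1000 + 500 + 40 + 5 + 1 + 1 = 3547

3547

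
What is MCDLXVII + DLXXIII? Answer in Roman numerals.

MCDLXVII = 1467
DLXXIII = 573
1467 + 573 = 2040

MMXL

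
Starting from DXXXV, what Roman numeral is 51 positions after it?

DXXXV = 535
535 + 51 = 586

DLXXXVI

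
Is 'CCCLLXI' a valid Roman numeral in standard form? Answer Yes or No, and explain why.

'CCCLLXI': L should not appear more than once

No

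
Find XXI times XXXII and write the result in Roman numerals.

XXI = 21
XXXII = 32
21 × 32 = 672

DCLXXII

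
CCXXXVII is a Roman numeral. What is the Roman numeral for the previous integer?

CCXXXVII = 237, so the previous integer is 237 - 1 = 236

CCXXXVI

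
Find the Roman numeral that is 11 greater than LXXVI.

LXXVI = 76
76 + 11 = 87

LXXXVII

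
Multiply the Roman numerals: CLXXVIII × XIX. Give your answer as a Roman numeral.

CLXXVIII = 178
XIX = 19
178 × 19 = 3382

MMMCCCLXXXII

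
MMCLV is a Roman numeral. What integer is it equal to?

MMCLV: M=1000, M=1000, C=100, L=50, V=5
1000 + 1000 + 100 + 50 + 5 = 2155

2155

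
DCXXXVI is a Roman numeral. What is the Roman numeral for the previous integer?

DCXXXVI = 636, so the previous integer is 636 - 1 = 635

DCXXXV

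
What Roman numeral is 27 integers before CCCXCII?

CCCXCII = 392
392 - 27 = 365

CCCLXV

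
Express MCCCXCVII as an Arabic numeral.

MCCCXCVII: M=1000, C=100, C=100, C=100, XC=90, V=5, I=1, I=1
1000 + 100 + 100 + 100 + 90 + 5 + 1 + 1 = 1397

1397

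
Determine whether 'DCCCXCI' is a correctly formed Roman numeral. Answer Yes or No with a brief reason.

'DCCCXCI': Check the rules: uses only the symbols I, V, X, L, C, D, M; no symbol is repeated more than three times in a row; V, L and D each appear at most once; the only place a smaller symbol precedes a larger one is the allowed subtractive pair XC, the symbol right after such a pair (if any) is smaller than the pair's first symbol, and otherwise the values never increase from left to right. Value: D (500) + C (100) + C (100) + C (100) + XC (90) + I (1) = 891. So it is a valid standard Roman numeral.

Yes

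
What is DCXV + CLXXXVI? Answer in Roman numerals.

DCXV = 615
CLXXXVI = 186
615 + 186 = 801

DCCCI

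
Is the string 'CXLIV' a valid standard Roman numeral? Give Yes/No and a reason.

'CXLIV': Check the rules: uses only the symbols I, V, X, L, C, D, M; no symbol is repeated more than three times in a row; V, L and D each appear at most once; the only places a smaller symbol precedes a larger one are the allowed subtractive pairs XL, IV, the symbol right after such a pair (if any) is smaller than the pair's first symbol, and otherwise the values never increase from left to right. Value: C (100) + XL (40) + IV (4) = 144. So it is a valid standard Roman numeral.

Yes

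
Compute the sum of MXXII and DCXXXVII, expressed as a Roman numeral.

MXXII = 1022
DCXXXVII = 637
1022 + 637 = 1659

MDCLIX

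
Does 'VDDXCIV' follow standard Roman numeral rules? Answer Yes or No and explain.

'VDDXCIV': V should not appear more than once

No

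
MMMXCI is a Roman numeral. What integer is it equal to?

MMMXCI: M=1000, M=1000, M=1000, XC=90, I=1
1000 + 1000 + 1000 + 90 + 1 = 3091

3091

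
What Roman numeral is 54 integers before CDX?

CDX = 410
410 - 54 = 356

CCCLVI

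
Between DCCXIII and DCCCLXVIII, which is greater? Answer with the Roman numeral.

DCCXIII = 713
DCCCLXVIII = 868
868 is larger

DCCCLXVIII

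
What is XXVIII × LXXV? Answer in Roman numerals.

XXVIII = 28
LXXV = 75
28 × 75 = 2100

MMC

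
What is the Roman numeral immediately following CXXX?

CXXX = 130; next is 131

CXXXI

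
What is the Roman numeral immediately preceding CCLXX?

CCLXX = 270; previous is 269

CCLXIX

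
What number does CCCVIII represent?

CCCVIII: C=100, C=100, C=100, V=5, I=1, I=1, I=1
100 + 100 + 100 + 5 + 1 + 1 + 1 = 308

308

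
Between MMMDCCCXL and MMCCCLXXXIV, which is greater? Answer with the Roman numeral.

MMMDCCCXL = 3840
MMCCCLXXXIV = 2384
3840 is larger

MMMDCCCXL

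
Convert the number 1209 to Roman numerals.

Convert 1209 to Roman numerals:
  1209 contains 1×1000 (M)
  209 contains 2×100 (CC)
  9 contains 1×9 (IX)

MCCIX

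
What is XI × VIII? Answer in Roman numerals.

XI = 11
VIII = 8
11 × 8 = 88

LXXXVIII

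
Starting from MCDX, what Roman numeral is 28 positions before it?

MCDX = 1410
1410 - 28 = 1382

MCCCLXXXII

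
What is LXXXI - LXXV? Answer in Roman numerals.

LXXXI = 81
LXXV = 75
81 - 75 = 6

VI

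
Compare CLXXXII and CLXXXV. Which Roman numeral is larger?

CLXXXII = 182
CLXXXV = 185
185 is larger

CLXXXV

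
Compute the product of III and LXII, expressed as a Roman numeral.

III = 3
LXII = 62
3 × 62 = 186

CLXXXVI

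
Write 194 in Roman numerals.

Convert 194 to Roman numerals:
  194 contains 1×100 (C)
  94 contains 1×90 (XC)
  4 contains 1×4 (IV)

CXCIV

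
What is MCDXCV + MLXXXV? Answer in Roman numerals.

MCDXCV = 1495
MLXXXV = 1085
1495 + 1085 = 2580

MMDLXXX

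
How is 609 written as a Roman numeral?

Convert 609 to Roman numerals:
  609 contains 1×500 (D)
  109 contains 1×100 (C)
  9 contains 1×9 (IX)

DCIX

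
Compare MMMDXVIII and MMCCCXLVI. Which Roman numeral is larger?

MMMDXVIII = 3518
MMCCCXLVI = 2346
3518 is larger

MMMDXVIII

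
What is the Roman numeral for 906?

Convert 906 to Roman numerals:
  906 contains 1×900 (CM)
  6 contains 1×5 (V)
  1 contains 1×1 (I)

CMVI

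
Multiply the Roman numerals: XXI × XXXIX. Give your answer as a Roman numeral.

XXI = 21
XXXIX = 39
21 × 39 = 819

DCCCXIX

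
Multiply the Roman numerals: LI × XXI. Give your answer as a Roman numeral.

LI = 51
XXI = 21
51 × 21 = 1071

MLXXI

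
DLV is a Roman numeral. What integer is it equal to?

DLV: D=500, L=50, V=5
500 + 50 + 5 = 555

555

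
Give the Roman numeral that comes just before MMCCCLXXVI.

MMCCCLXXVI = 2376; previous is 2375

MMCCCLXXV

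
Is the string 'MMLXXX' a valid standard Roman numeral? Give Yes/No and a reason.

'MMLXXX': Check the rules: uses only the symbols I, V, X, L, C, D, M; no symbol is repeated more than three times in a row; V, L and D each appear at most once; no smaller symbol precedes a larger one (values never increase from left to right). Value: M (1000) + M (1000) + L (50) + X (10) + X (10) + X (10) = 2080. So it is a valid standard Roman numeral.

Yes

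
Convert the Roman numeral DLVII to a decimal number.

DLVII: D=500, L=50, V=5, I=1, I=1
500 + 50 + 5 + 1 + 1 = 557

557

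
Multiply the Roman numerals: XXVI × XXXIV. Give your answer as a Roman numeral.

XXVI = 26
XXXIV = 34
26 × 34 = 884

DCCCLXXXIV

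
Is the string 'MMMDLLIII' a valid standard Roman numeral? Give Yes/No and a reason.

'MMMDLLIII': L should not appear more than once

No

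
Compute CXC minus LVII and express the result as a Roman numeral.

CXC = 190
LVII = 57
190 - 57 = 133

CXXXIII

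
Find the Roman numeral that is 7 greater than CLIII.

CLIII = 153
153 + 7 = 160

CLX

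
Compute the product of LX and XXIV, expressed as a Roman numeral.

LX = 60
XXIV = 24
60 × 24 = 1440

MCDXL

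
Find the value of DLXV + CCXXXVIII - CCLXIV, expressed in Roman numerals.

DLXV = 565, CCXXXVIII = 238, CCLXIV = 264
565 + 238 = 803
803 - 264 = 539

DXXXIX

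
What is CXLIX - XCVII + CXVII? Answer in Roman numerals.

CXLIX = 149, XCVII = 97, CXVII = 117
149 - 97 = 52
52 + 117 = 169

CLXIX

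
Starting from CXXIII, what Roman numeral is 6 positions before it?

CXXIII = 123
123 - 6 = 117

CXVII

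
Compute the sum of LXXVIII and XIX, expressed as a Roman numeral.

LXXVIII = 78
XIX = 19
78 + 19 = 97

XCVII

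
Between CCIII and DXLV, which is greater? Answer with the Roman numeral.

CCIII = 203
DXLV = 545
545 is larger

DXLV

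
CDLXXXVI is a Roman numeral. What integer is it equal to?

CDLXXXVI: CD=400, L=50, X=10, X=10, X=10, V=5, I=1
400 + 50 + 10 + 10 + 10 + 5 + 1 = 486

486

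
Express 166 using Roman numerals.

Convert 166 to Roman numerals:
  166 contains 1×100 (C)
  66 contains 1×50 (L)
  16 contains 1×10 (X)
  6 contains 1×5 (V)
  1 contains 1×1 (I)

CLXVI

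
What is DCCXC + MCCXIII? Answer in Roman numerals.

DCCXC = 790
MCCXIII = 1213
790 + 1213 = 2003

MMIII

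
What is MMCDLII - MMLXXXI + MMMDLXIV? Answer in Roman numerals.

MMCDLII = 2452, MMLXXXI = 2081, MMMDLXIV = 3564
2452 - 2081 = 371
371 + 3564 = 3935

MMMCMXXXV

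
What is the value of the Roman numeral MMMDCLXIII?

MMMDCLXIII: M=1000, M=1000, M=1000, D=500, C=100, L=50, X=10, I=1, I=1, I=1
1000 + 1000 + 1000 + 500 + 100 + 50 + 10 + 1 + 1 + 1 = 3663

3663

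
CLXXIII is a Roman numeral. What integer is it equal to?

CLXXIII: C=100, L=50, X=10, X=10, I=1, I=1, I=1
100 + 50 + 10 + 10 + 1 + 1 + 1 = 173

173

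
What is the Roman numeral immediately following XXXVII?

XXXVII = 37, so the next integer is 37 + 1 = 38

XXXVIII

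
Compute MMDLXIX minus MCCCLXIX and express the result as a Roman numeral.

MMDLXIX = 2569
MCCCLXIX = 1369
2569 - 1369 = 1200

MCC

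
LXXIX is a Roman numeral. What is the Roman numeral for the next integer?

LXXIX = 79, so the next integer is 79 + 1 = 80

LXXX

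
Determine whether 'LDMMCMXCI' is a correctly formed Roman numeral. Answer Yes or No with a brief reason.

'LDMMCMXCI': Invalid subtractive combination: LD

No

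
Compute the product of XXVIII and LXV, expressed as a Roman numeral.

XXVIII = 28
LXV = 65
28 × 65 = 1820

MDCCCXX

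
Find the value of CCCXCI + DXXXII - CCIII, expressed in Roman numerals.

CCCXCI = 391, DXXXII = 532, CCIII = 203
391 + 532 = 923
923 - 203 = 720

DCCXX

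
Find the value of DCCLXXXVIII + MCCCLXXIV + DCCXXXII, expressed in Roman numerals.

DCCLXXXVIII = 788, MCCCLXXIV = 1374, DCCXXXII = 732
788 + 1374 = 2162
2162 + 732 = 2894

MMDCCCXCIV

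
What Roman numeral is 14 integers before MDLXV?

MDLXV = 1565
1565 - 14 = 1551

MDLI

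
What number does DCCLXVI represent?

DCCLXVI: D=500, C=100, C=100, L=50, X=10, V=5, I=1
500 + 100 + 100 + 50 + 10 + 5 + 1 = 766

766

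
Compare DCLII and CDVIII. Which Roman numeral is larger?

DCLII = 652
CDVIII = 408
652 is larger

DCLII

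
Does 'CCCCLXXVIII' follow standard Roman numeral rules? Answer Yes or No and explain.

'CCCCLXXVIII': More than 3 consecutive C's

No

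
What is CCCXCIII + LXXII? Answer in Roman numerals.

CCCXCIII = 393
LXXII = 72
393 + 72 = 465

CDLXV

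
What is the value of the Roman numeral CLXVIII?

CLXVIII: C=100, L=50, X=10, V=5, I=1, I=1, I=1
100 + 50 + 10 + 5 + 1 + 1 + 1 = 168

168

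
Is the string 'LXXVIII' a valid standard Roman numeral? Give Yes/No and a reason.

'LXXVIII': Check the rules: uses only the symbols I, V, X, L, C, D, M; no symbol is repeated more than three times in a row; V, L and D each appear at most once; no smaller symbol precedes a larger one (values never increase from left to right). Value: L (50) + X (10) + X (10) + V (5) + I (1) + I (1) + I (1) = 78. So it is a valid standard Roman numeral.

Yes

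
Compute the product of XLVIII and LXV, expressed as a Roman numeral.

XLVIII = 48
LXV = 65
48 × 65 = 3120

MMMCXX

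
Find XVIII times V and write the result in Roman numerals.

XVIII = 18
V = 5
18 × 5 = 90

XC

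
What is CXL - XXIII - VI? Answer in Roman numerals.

CXL = 140, XXIII = 23, VI = 6
140 - 23 = 117
117 - 6 = 111

CXI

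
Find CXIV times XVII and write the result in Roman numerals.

CXIV = 114
XVII = 17
114 × 17 = 1938

MCMXXXVIII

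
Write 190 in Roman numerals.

Convert 190 to Roman numerals:
  190 contains 1×100 (C)
  90 contains 1×90 (XC)

CXC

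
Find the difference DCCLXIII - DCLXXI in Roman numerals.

DCCLXIII = 763
DCLXXI = 671
763 - 671 = 92

XCII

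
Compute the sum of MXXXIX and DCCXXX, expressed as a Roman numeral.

MXXXIX = 1039
DCCXXX = 730
1039 + 730 = 1769

MDCCLXIX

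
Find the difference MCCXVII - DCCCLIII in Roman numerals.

MCCXVII = 1217
DCCCLIII = 853
1217 - 853 = 364

CCCLXIV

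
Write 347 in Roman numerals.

Convert 347 to Roman numerals:
  347 contains 3×100 (CCC)
  47 contains 1×40 (XL)
  7 contains 1×5 (V)
  2 contains 2×1 (II)

CCCXLVII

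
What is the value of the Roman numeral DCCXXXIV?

DCCXXXIV: D=500, C=100, C=100, X=10, X=10, X=10, IV=4
500 + 100 + 100 + 10 + 10 + 10 + 4 = 734

734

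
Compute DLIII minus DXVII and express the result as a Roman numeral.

DLIII = 553
DXVII = 517
553 - 517 = 36

XXXVI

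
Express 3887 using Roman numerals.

Convert 3887 to Roman numerals:
  3887 contains 3×1000 (MMM)
  887 contains 1×500 (D)
  387 contains 3×100 (CCC)
  87 contains 1×50 (L)
  37 contains 3×10 (XXX)
  7 contains 1×5 (V)
  2 contains 2×1 (II)

MMMDCCCLXXXVII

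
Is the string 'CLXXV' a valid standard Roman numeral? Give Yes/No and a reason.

'CLXXV': Check the rules: uses only the symbols I, V, X, L, C, D, M; no symbol is repeated more than three times in a row; V, L and D each appear at most once; no smaller symbol precedes a larger one (values never increase from left to right). Value: C (100) + L (50) + X (10) + X (10) + V (5) = 175. So it is a valid standard Roman numeral.

Yes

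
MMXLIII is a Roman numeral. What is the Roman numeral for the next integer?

MMXLIII = 2043, so the next integer is 2043 + 1 = 2044

MMXLIV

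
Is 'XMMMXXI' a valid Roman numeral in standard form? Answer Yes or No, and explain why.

'XMMMXXI': Invalid subtractive combination: XM

No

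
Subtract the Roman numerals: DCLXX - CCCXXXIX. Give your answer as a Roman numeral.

DCLXX = 670
CCCXXXIX = 339
670 - 339 = 331

CCCXXXI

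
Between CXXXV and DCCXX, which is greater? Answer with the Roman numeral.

CXXXV = 135
DCCXX = 720
720 is larger

DCCXX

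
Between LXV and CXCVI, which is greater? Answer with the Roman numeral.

LXV = 65
CXCVI = 196
196 is larger

CXCVI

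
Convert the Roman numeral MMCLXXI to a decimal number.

MMCLXXI: M=1000, M=1000, C=100, L=50, X=10, X=10, I=1
1000 + 1000 + 100 + 50 + 10 + 10 + 1 = 2171

2171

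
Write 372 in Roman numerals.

Convert 372 to Roman numerals:
  372 contains 3×100 (CCC)
  72 contains 1×50 (L)
  22 contains 2×10 (XX)
  2 contains 2×1 (II)

CCCLXXII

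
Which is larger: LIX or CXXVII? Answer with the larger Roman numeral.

LIX = 59
CXXVII = 127
127 is larger

CXXVII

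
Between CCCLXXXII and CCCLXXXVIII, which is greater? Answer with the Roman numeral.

CCCLXXXII = 382
CCCLXXXVIII = 388
388 is larger

CCCLXXXVIII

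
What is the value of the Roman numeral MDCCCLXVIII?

MDCCCLXVIII: M=1000, D=500, C=100, C=100, C=100, L=50, X=10, V=5, I=1, I=1, I=1
1000 + 500 + 100 + 100 + 100 + 50 + 10 + 5 + 1 + 1 + 1 = 1868

1868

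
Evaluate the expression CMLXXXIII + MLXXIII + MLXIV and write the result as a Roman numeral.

CMLXXXIII = 983, MLXXIII = 1073, MLXIV = 1064
983 + 1073 = 2056
2056 + 1064 = 3120

MMMCXX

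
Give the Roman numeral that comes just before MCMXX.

MCMXX = 1920, so the previous integer is 1920 - 1 = 1919

MCMXIX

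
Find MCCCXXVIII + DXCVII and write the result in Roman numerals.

MCCCXXVIII = 1328
DXCVII = 597
1328 + 597 = 1925

MCMXXV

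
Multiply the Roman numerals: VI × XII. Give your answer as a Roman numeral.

VI = 6
XII = 12
6 × 12 = 72

LXXII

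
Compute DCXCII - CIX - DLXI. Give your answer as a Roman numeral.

DCXCII = 692, CIX = 109, DLXI = 561
692 - 109 = 583
583 - 561 = 22

XXII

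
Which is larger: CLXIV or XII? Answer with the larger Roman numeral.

CLXIV = 164
XII = 12
164 is larger

CLXIV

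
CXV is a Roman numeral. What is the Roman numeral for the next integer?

CXV = 115; next is 116

CXVI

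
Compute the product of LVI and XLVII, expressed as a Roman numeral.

LVI = 56
XLVII = 47
56 × 47 = 2632

MMDCXXXII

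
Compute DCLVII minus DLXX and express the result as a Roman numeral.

DCLVII = 657
DLXX = 570
657 - 570 = 87

LXXXVII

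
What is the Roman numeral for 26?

Convert 26 to Roman numerals:
  26 contains 2×10 (XX)
  6 contains 1×5 (V)
  1 contains 1×1 (I)

XXVI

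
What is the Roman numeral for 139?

Convert 139 to Roman numerals:
  139 contains 1×100 (C)
  39 contains 3×10 (XXX)
  9 contains 1×9 (IX)

CXXXIX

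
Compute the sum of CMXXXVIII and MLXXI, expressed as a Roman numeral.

CMXXXVIII = 938
MLXXI = 1071
938 + 1071 = 2009

MMIX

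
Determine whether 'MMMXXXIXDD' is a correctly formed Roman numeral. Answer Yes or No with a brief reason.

'MMMXXXIXDD': D should not appear more than once

No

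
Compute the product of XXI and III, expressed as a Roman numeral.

XXI = 21
III = 3
21 × 3 = 63

LXIII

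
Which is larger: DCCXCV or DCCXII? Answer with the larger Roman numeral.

DCCXCV = 795
DCCXII = 712
795 is larger

DCCXCV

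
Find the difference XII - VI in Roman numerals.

XII = 12
VI = 6
12 - 6 = 6

VI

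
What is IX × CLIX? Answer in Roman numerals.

IX = 9
CLIX = 159
9 × 159 = 1431

MCDXXXI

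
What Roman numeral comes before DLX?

DLX = 560; previous is 559

DLIX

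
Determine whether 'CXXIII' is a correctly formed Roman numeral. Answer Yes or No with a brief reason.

'CXXIII': Check the rules: uses only the symbols I, V, X, L, C, D, M; no symbol is repeated more than three times in a row; V, L and D each appear at most once; no smaller symbol precedes a larger one (values never increase from left to right). Value: C (100) + X (10) + X (10) + I (1) + I (1) + I (1) = 123. So it is a valid standard Roman numeral.

Yes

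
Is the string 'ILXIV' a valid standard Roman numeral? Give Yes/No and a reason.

'ILXIV': Invalid subtractive combination: IL

No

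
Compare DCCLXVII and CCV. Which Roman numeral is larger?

DCCLXVII = 767
CCV = 205
767 is larger

DCCLXVII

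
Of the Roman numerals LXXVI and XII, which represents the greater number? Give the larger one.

LXXVI = 76
XII = 12
76 is larger

LXXVI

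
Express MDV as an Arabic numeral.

MDV: M=1000, D=500, V=5
1000 + 500 + 5 = 1505

1505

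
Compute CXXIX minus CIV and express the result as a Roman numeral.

CXXIX = 129
CIV = 104
129 - 104 = 25

XXV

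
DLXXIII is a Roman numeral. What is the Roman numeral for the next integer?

DLXXIII = 573, so the next integer is 573 + 1 = 574

DLXXIV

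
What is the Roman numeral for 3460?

Convert 3460 to Roman numerals:
  3460 contains 3×1000 (MMM)
  460 contains 1×400 (CD)
  60 contains 1×50 (L)
  10 contains 1×10 (X)

MMMCDLX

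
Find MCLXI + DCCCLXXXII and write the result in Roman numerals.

MCLXI = 1161
DCCCLXXXII = 882
1161 + 882 = 2043

MMXLIII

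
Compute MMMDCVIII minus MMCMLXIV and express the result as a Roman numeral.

MMMDCVIII = 3608
MMCMLXIV = 2964
3608 - 2964 = 644

DCXLIV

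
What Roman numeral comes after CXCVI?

CXCVI = 196, so the next integer is 196 + 1 = 197

CXCVII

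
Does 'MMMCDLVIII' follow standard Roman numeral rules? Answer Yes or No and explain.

'MMMCDLVIII': Check the rules: uses only the symbols I, V, X, L, C, D, M; no symbol is repeated more than three times in a row; V, L and D each appear at most once; the only place a smaller symbol precedes a larger one is the allowed subtractive pair CD, the symbol right after such a pair (if any) is smaller than the pair's first symbol, and otherwise the values never increase from left to right. Value: M (1000) + M (1000) + M (1000) + CD (400) + L (50) + V (5) + I (1) + I (1) + I (1) = 3458. So it is a valid standard Roman numeral.

Yes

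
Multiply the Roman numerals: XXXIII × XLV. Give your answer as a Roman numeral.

XXXIII = 33
XLV = 45
33 × 45 = 1485

MCDLXXXV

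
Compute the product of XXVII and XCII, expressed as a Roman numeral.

XXVII = 27
XCII = 92
27 × 92 = 2484

MMCDLXXXIV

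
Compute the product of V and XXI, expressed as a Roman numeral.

V = 5
XXI = 21
5 × 21 = 105

CV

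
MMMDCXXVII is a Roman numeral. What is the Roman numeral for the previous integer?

MMMDCXXVII = 3627; previous is 3626

MMMDCXXVI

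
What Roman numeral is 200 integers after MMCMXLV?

MMCMXLV = 2945
2945 + 200 = 3145

MMMCXLV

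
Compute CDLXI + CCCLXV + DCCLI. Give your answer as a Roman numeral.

CDLXI = 461, CCCLXV = 365, DCCLI = 751
461 + 365 = 826
826 + 751 = 1577

MDLXXVII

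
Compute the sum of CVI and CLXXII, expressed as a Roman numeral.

CVI = 106
CLXXII = 172
106 + 172 = 278

CCLXXVIII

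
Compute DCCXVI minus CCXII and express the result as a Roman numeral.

DCCXVI = 716
CCXII = 212
716 - 212 = 504

DIV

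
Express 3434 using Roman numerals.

Convert 3434 to Roman numerals:
  3434 contains 3×1000 (MMM)
  434 contains 1×400 (CD)
  34 contains 3×10 (XXX)
  4 contains 1×4 (IV)

MMMCDXXXIV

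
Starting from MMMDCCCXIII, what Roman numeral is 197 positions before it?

MMMDCCCXIII = 3813
3813 - 197 = 3616

MMMDCXVI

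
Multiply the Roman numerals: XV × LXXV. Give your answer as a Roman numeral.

XV = 15
LXXV = 75
15 × 75 = 1125

MCXXV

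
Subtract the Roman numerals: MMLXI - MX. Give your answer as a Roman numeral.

MMLXI = 2061
MX = 1010
2061 - 1010 = 1051

MLI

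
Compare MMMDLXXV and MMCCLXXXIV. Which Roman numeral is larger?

MMMDLXXV = 3575
MMCCLXXXIV = 2284
3575 is larger

MMMDLXXV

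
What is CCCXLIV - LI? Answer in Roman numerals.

CCCXLIV = 344
LI = 51
344 - 51 = 293

CCXCIII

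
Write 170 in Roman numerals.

Convert 170 to Roman numerals:
  170 contains 1×100 (C)
  70 contains 1×50 (L)
  20 contains 2×10 (XX)

CLXX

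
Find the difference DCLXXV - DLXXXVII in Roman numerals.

DCLXXV = 675
DLXXXVII = 587
675 - 587 = 88

LXXXVIII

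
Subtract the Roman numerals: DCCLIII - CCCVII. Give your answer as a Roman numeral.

DCCLIII = 753
CCCVII = 307
753 - 307 = 446

CDXLVI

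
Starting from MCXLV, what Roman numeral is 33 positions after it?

MCXLV = 1145
1145 + 33 = 1178

MCLXXVIII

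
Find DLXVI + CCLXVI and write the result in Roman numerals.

DLXVI = 566
CCLXVI = 266
566 + 266 = 832

DCCCXXXII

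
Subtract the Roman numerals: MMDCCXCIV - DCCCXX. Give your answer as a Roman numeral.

MMDCCXCIV = 2794
DCCCXX = 820
2794 - 820 = 1974

MCMLXXIV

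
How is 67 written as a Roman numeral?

Convert 67 to Roman numerals:
  67 contains 1×50 (L)
  17 contains 1×10 (X)
  7 contains 1×5 (V)
  2 contains 2×1 (II)

LXVII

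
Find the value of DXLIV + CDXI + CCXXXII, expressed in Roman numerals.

DXLIV = 544, CDXI = 411, CCXXXII = 232
544 + 411 = 955
955 + 232 = 1187

MCLXXXVII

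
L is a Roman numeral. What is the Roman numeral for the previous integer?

L = 50, so the previous integer is 50 - 1 = 49

XLIX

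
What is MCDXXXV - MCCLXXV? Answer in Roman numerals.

MCDXXXV = 1435
MCCLXXV = 1275
1435 - 1275 = 160

CLX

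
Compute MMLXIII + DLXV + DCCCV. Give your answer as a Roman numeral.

MMLXIII = 2063, DLXV = 565, DCCCV = 805
2063 + 565 = 2628
2628 + 805 = 3433

MMMCDXXXIII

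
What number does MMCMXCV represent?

MMCMXCV: M=1000, M=1000, CM=900, XC=90, V=5
1000 + 1000 + 900 + 90 + 5 = 2995

2995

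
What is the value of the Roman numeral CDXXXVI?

CDXXXVI: CD=400, X=10, X=10, X=10, V=5, I=1
400 + 10 + 10 + 10 + 5 + 1 = 436

436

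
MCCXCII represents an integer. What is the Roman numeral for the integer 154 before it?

MCCXCII = 1292
1292 - 154 = 1138

MCXXXVIII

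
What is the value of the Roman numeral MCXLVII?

MCXLVII: M=1000, C=100, XL=40, V=5, I=1, I=1
1000 + 100 + 40 + 5 + 1 + 1 = 1147

1147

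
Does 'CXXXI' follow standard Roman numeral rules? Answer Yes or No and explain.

'CXXXI': Check the rules: uses only the symbols I, V, X, L, C, D, M; no symbol is repeated more than three times in a row; V, L and D each appear at most once; no smaller symbol precedes a larger one (values never increase from left to right). Value: C (100) + X (10) + X (10) + X (10) + I (1) = 131. So it is a valid standard Roman numeral.

Yes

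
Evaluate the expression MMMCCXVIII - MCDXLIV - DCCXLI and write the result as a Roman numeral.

MMMCCXVIII = 3218, MCDXLIV = 1444, DCCXLI = 741
3218 - 1444 = 1774
1774 - 741 = 1033

MXXXIII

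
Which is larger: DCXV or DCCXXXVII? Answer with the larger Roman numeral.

DCXV = 615
DCCXXXVII = 737
737 is larger

DCCXXXVII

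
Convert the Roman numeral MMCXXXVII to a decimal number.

MMCXXXVII: M=1000, M=1000, C=100, X=10, X=10, X=10, V=5, I=1, I=1
1000 + 1000 + 100 + 10 + 10 + 10 + 5 + 1 + 1 = 2137

2137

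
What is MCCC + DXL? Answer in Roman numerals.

MCCC = 1300
DXL = 540
1300 + 540 = 1840

MDCCCXL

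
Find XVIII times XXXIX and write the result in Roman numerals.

XVIII = 18
XXXIX = 39
18 × 39 = 702

DCCII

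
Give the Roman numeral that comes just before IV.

IV = 4, so the previous integer is 4 - 1 = 3

III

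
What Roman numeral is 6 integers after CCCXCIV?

CCCXCIV = 394
394 + 6 = 400

CD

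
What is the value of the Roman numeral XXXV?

XXXV: X=10, X=10, X=10, V=5
10 + 10 + 10 + 5 = 35

35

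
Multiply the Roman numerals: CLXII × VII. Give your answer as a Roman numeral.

CLXII = 162
VII = 7
162 × 7 = 1134

MCXXXIV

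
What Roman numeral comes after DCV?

DCV = 605, so the next integer is 605 + 1 = 606

DCVI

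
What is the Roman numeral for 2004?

Convert 2004 to Roman numerals:
  2004 contains 2×1000 (MM)
  4 contains 1×4 (IV)

MMIV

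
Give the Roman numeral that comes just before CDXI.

CDXI = 411, so the previous integer is 411 - 1 = 410

CDX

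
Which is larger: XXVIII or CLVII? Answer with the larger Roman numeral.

XXVIII = 28
CLVII = 157
157 is larger

CLVII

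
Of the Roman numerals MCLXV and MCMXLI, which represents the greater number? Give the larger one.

MCLXV = 1165
MCMXLI = 1941
1941 is larger

MCMXLI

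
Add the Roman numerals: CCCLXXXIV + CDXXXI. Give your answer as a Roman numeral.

CCCLXXXIV = 384
CDXXXI = 431
384 + 431 = 815

DCCCXV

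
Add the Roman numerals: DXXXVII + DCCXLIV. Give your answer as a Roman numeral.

DXXXVII = 537
DCCXLIV = 744
537 + 744 = 1281

MCCLXXXI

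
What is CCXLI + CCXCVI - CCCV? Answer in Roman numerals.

CCXLI = 241, CCXCVI = 296, CCCV = 305
241 + 296 = 537
537 - 305 = 232

CCXXXII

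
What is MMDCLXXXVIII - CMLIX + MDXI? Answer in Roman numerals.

MMDCLXXXVIII = 2688, CMLIX = 959, MDXI = 1511
2688 - 959 = 1729
1729 + 1511 = 3240

MMMCCXL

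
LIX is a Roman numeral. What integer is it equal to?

LIX: L=50, IX=9
50 + 9 = 59

59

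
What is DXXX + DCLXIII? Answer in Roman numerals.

DXXX = 530
DCLXIII = 663
530 + 663 = 1193

MCXCIII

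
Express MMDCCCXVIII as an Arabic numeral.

MMDCCCXVIII: M=1000, M=1000, D=500, C=100, C=100, C=100, X=10, V=5, I=1, I=1, I=1
1000 + 1000 + 500 + 100 + 100 + 100 + 10 + 5 + 1 + 1 + 1 = 2818

2818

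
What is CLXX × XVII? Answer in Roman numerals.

CLXX = 170
XVII = 17
170 × 17 = 2890

MMDCCCXC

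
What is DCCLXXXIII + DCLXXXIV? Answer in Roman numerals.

DCCLXXXIII = 783
DCLXXXIV = 684
783 + 684 = 1467

MCDLXVII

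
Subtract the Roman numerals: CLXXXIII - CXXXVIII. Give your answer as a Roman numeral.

CLXXXIII = 183
CXXXVIII = 138
183 - 138 = 45

XLV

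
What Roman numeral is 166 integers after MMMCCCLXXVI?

MMMCCCLXXVI = 3376
3376 + 166 = 3542

MMMDXLII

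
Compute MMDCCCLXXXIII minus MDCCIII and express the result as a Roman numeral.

MMDCCCLXXXIII = 2883
MDCCIII = 1703
2883 - 1703 = 1180

MCLXXX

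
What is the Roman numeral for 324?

Convert 324 to Roman numerals:
  324 contains 3×100 (CCC)
  24 contains 2×10 (XX)
  4 contains 1×4 (IV)

CCCXXIV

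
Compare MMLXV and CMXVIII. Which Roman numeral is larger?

MMLXV = 2065
CMXVIII = 918
2065 is larger

MMLXV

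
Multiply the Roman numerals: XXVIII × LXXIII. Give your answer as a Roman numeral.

XXVIII = 28
LXXIII = 73
28 × 73 = 2044

MMXLIV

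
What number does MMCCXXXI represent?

MMCCXXXI: M=1000, M=1000, C=100, C=100, X=10, X=10, X=10, I=1
1000 + 1000 + 100 + 100 + 10 + 10 + 10 + 1 = 2231

2231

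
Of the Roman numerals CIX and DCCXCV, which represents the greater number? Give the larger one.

CIX = 109
DCCXCV = 795
795 is larger

DCCXCV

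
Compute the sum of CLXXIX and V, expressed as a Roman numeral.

CLXXIX = 179
V = 5
179 + 5 = 184

CLXXXIV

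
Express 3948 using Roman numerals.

Convert 3948 to Roman numerals:
  3948 contains 3×1000 (MMM)
  948 contains 1×900 (CM)
  48 contains 1×40 (XL)
  8 contains 1×5 (V)
  3 contains 3×1 (III)

MMMCMXLVIII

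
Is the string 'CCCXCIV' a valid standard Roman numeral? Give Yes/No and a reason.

'CCCXCIV': Check the rules: uses only the symbols I, V, X, L, C, D, M; no symbol is repeated more than three times in a row; V, L and D each appear at most once; the only places a smaller symbol precedes a larger one are the allowed subtractive pairs XC, IV, the symbol right after such a pair (if any) is smaller than the pair's first symbol, and otherwise the values never increase from left to right. Value: C (100) + C (100) + C (100) + XC (90) + IV (4) = 394. So it is a valid standard Roman numeral.

Yes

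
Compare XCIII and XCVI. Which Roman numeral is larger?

XCIII = 93
XCVI = 96
96 is larger

XCVI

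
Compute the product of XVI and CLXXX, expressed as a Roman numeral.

XVI = 16
CLXXX = 180
16 × 180 = 2880

MMDCCCLXXX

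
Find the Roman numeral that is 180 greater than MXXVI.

MXXVI = 1026
1026 + 180 = 1206

MCCVI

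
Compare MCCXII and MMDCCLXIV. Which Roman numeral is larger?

MCCXII = 1212
MMDCCLXIV = 2764
2764 is larger

MMDCCLXIV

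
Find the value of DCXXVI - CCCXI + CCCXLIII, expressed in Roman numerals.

DCXXVI = 626, CCCXI = 311, CCCXLIII = 343
626 - 311 = 315
315 + 343 = 658

DCLVIII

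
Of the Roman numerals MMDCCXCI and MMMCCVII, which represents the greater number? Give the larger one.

MMDCCXCI = 2791
MMMCCVII = 3207
3207 is larger

MMMCCVII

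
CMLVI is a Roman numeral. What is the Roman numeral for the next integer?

CMLVI = 956; next is 957

CMLVII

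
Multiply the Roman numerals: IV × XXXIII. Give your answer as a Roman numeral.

IV = 4
XXXIII = 33
4 × 33 = 132

CXXXII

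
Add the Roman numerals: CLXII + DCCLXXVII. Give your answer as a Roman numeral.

CLXII = 162
DCCLXXVII = 777
162 + 777 = 939

CMXXXIX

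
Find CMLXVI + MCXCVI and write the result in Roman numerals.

CMLXVI = 966
MCXCVI = 1196
966 + 1196 = 2162

MMCLXII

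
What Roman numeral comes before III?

III = 3, so the previous integer is 3 - 1 = 2

II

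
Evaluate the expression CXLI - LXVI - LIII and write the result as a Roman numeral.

CXLI = 141, LXVI = 66, LIII = 53
141 - 66 = 75
75 - 53 = 22

XXII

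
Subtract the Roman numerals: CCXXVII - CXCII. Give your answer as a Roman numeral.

CCXXVII = 227
CXCII = 192
227 - 192 = 35

XXXV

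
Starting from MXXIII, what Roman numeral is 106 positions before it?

MXXIII = 1023
1023 - 106 = 917

CMXVII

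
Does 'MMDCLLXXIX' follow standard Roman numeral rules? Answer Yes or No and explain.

'MMDCLLXXIX': L should not appear more than once

No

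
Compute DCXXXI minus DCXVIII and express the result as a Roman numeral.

DCXXXI = 631
DCXVIII = 618
631 - 618 = 13

XIII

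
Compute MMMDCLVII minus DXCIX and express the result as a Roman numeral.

MMMDCLVII = 3657
DXCIX = 599
3657 - 599 = 3058

MMMLVIII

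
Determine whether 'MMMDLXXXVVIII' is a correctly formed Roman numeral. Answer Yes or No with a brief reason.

'MMMDLXXXVVIII': V should not appear more than once

No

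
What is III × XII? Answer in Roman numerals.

III = 3
XII = 12
3 × 12 = 36

XXXVI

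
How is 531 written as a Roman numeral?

Convert 531 to Roman numerals:
  531 contains 1×500 (D)
  31 contains 3×10 (XXX)
  1 contains 1×1 (I)

DXXXI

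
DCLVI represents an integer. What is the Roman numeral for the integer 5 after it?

DCLVI = 656
656 + 5 = 661

DCLXI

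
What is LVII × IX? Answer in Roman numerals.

LVII = 57
IX = 9
57 × 9 = 513

DXIII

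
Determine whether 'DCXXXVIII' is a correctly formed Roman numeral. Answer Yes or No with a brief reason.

'DCXXXVIII': Check the rules: uses only the symbols I, V, X, L, C, D, M; no symbol is repeated more than three times in a row; V, L and D each appear at most once; no smaller symbol precedes a larger one (values never increase from left to right). Value: D (500) + C (100) + X (10) + X (10) + X (10) + V (5) + I (1) + I (1) + I (1) = 638. So it is a valid standard Roman numeral.

Yes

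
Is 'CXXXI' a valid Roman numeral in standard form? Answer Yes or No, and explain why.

'CXXXI': Check the rules: uses only the symbols I, V, X, L, C, D, M; no symbol is repeated more than three times in a row; V, L and D each appear at most once; no smaller symbol precedes a larger one (values never increase from left to right). Value: C (100) + X (10) + X (10) + X (10) + I (1) = 131. So it is a valid standard Roman numeral.

Yes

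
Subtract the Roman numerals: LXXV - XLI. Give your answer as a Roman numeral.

LXXV = 75
XLI = 41
75 - 41 = 34

XXXIV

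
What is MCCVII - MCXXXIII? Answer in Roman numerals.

MCCVII = 1207
MCXXXIII = 1133
1207 - 1133 = 74

LXXIV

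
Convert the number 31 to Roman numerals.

Convert 31 to Roman numerals:
  31 contains 3×10 (XXX)
  1 contains 1×1 (I)

XXXI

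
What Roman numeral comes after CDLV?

CDLV = 455, so the next integer is 455 + 1 = 456

CDLVI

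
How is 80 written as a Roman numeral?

Convert 80 to Roman numerals:
  80 contains 1×50 (L)
  30 contains 3×10 (XXX)

LXXX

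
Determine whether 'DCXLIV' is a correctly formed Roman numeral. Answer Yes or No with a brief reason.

'DCXLIV': Check the rules: uses only the symbols I, V, X, L, C, D, M; no symbol is repeated more than three times in a row; V, L and D each appear at most once; the only places a smaller symbol precedes a larger one are the allowed subtractive pairs XL, IV, the symbol right after such a pair (if any) is smaller than the pair's first symbol, and otherwise the values never increase from left to right. Value: D (500) + C (100) + XL (40) + IV (4) = 644. So it is a valid standard Roman numeral.

Yes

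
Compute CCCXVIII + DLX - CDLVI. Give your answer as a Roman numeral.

CCCXVIII = 318, DLX = 560, CDLVI = 456
318 + 560 = 878
878 - 456 = 422

CDXXII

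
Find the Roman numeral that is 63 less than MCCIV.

MCCIV = 1204
1204 - 63 = 1141

MCXLI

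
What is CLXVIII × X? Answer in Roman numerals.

CLXVIII = 168
X = 10
168 × 10 = 1680

MDCLXXX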